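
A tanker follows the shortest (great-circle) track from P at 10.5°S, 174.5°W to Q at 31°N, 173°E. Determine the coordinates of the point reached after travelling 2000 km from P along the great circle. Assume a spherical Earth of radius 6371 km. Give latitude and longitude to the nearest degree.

The haversine formula gives a central angle δ ≈ 0.754 rad (43.2°) between the endpoints. The total great-circle distance is δ·R ≈ 0.754 × 6371 ≈ 4804 km, so the target fraction is f = 2000/4804 ≈ 0.416.
Interpolate at f ≈ 0.416 with slerp weights a = sin((1−f)δ)/sin δ ≈ 0.622, b = sin(fδ)/sin δ ≈ 0.451.
p = a·p₁ + b·p₂ ≈ (-0.993, -0.012, 0.119); φ = arcsin(p_z) ≈ 6.83°, λ = atan2(p_y, p_x) ≈ -179.34°.

≈ 7°N, 179°W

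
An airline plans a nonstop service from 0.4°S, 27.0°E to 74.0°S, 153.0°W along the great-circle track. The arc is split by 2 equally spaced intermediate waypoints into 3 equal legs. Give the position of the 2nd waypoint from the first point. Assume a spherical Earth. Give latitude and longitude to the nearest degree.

≈ 71°S, 27°E

Write both endpoints as unit vectors p₁, p₂ with components (cos φ cos λ, cos φ sin λ, sin φ).
The central angle between the endpoints is δ = arccos(p₁·p₂) ≈ 1.843 rad (105.6°).
Interpolate at f = 2/3 with slerp weights a = sin((1−f)δ)/sin δ ≈ 0.598, b = sin(fδ)/sin δ ≈ 0.978.
p = a·p₁ + b·p₂ ≈ (0.293, 0.149, -0.944); φ = arcsin(p_z) ≈ -70.80°, λ = atan2(p_y, p_x) ≈ 27.00°.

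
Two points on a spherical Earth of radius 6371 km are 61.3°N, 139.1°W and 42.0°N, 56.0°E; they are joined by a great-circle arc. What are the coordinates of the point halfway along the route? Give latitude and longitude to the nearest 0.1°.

≈ 78.8°N, 80.1°E

Convert each endpoint to a unit vector on the sphere (x = cos φ cos λ, y = cos φ sin λ, z = sin φ).
The central angle between the endpoints is δ = arccos(p₁·p₂) ≈ 1.326 rad (76.0°).
Interpolate at f = 1/2 with slerp weights a = sin((1−f)δ)/sin δ ≈ 0.634, b = sin(fδ)/sin δ ≈ 0.634.
p = a·p₁ + b·p₂ ≈ (0.033, 0.191, 0.981); φ = arcsin(p_z) ≈ 78.80°, λ = atan2(p_y, p_x) ≈ 80.11°.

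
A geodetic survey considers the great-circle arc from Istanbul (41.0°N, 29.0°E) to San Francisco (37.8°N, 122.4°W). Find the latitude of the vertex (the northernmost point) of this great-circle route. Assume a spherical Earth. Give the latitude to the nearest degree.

≈ 73°N

The great circle lies in the plane with unit normal n̂ = (p₁ × p₂)/|p₁ × p₂|.
Here n̂_z ≈ -0.288; the vertex latitude is φ_max = arccos|n̂_z| ≈ 73.3°.
Check via Clairaut: cos φ_max = |cos φ₁| · sin C = cos(41.0°)·sin(22.4°) ≈ 0.288, again giving ≈ 73.3°.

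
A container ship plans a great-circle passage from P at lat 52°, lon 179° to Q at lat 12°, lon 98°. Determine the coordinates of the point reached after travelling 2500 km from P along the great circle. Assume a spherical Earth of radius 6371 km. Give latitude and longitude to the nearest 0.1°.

≈ lat 46.9°, lon 145.0°

Write both endpoints as unit vectors p₁, p₂ with components (cos φ cos λ, cos φ sin λ, sin φ).
The central angle between the endpoints is δ = arccos(p₁·p₂) ≈ 1.310 rad (75.0°). The total great-circle distance is δ·R ≈ 1.310 × 6371 ≈ 8345 km, so the target fraction is f = 2500/8345 ≈ 0.300.
Interpolate at f ≈ 0.300 with slerp weights a = sin((1−f)δ)/sin δ ≈ 0.822, b = sin(fδ)/sin δ ≈ 0.396.
p = a·p₁ + b·p₂ ≈ (-0.560, 0.392, 0.730); φ = arcsin(p_z) ≈ 46.88°, λ = atan2(p_y, p_x) ≈ 144.98°.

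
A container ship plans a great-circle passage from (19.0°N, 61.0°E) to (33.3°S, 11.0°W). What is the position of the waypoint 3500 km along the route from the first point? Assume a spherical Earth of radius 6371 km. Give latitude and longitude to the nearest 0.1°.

≈ (1.2°S, 36.4°E)

The haversine formula gives a central angle δ ≈ 1.505 rad (86.2°) between the endpoints. The total great-circle distance is δ·R ≈ 1.505 × 6371 ≈ 9590 km, so the target fraction is f = 3500/9590 ≈ 0.365.
Interpolate at f ≈ 0.365 with slerp weights a = sin((1−f)δ)/sin δ ≈ 0.819, b = sin(fδ)/sin δ ≈ 0.523.
p = a·p₁ + b·p₂ ≈ (0.805, 0.594, -0.021); φ = arcsin(p_z) ≈ -1.19°, λ = atan2(p_y, p_x) ≈ 36.42°.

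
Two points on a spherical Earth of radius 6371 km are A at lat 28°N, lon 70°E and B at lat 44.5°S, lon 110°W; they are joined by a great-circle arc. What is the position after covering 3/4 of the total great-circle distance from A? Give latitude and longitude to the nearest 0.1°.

≈ lat 85.4°S, lon 110.0°W

From cos δ = sin φ₁ sin φ₂ + cos φ₁ cos φ₂ cos Δλ, the central angle is δ ≈ 2.854 rad (163.5°).
Interpolate at f = 3/4 with slerp weights a = sin((1−f)δ)/sin δ ≈ 2.304, b = sin(fδ)/sin δ ≈ 2.965.
p = a·p₁ + b·p₂ ≈ (-0.028, -0.076, -0.997); φ = arcsin(p_z) ≈ -85.38°, λ = atan2(p_y, p_x) ≈ -110.00°.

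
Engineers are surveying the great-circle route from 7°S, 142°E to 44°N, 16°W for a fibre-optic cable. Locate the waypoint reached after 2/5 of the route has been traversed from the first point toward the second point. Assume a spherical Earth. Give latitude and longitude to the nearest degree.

≈ 43°N, 115°E

From cos δ = sin φ₁ sin φ₂ + cos φ₁ cos φ₂ cos Δλ, the central angle is δ ≈ 2.414 rad (138.3°).
Interpolate at f = 2/5 with slerp weights a = sin((1−f)δ)/sin δ ≈ 1.492, b = sin(fδ)/sin δ ≈ 1.236.
p = a·p₁ + b·p₂ ≈ (-0.312, 0.667, 0.677); φ = arcsin(p_z) ≈ 42.60°, λ = atan2(p_y, p_x) ≈ 115.09°.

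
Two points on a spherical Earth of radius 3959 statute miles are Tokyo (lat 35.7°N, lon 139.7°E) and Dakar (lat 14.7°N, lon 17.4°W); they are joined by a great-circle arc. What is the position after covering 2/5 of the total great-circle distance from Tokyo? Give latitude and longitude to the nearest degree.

≈ lat 68°N, lon 69°E

Write both endpoints as unit vectors p₁, p₂ with components (cos φ cos λ, cos φ sin λ, sin φ).
The central angle between the endpoints is δ = arccos(p₁·p₂) ≈ 2.184 rad (125.1°).
Interpolate at f = 2/5 with slerp weights a = sin((1−f)δ)/sin δ ≈ 1.182, b = sin(fδ)/sin δ ≈ 0.937.
p = a·p₁ + b·p₂ ≈ (0.133, 0.349, 0.927); φ = arcsin(p_z) ≈ 68.03°, λ = atan2(p_y, p_x) ≈ 69.10°.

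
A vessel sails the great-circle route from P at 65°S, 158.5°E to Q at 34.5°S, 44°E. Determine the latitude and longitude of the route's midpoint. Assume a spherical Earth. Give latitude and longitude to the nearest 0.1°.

≈ 62.9°S, 74.7°E

From cos δ = sin φ₁ sin φ₂ + cos φ₁ cos φ₂ cos Δλ, the central angle is δ ≈ 1.193 rad (68.4°).
Interpolate at f = 1/2 with slerp weights a = sin((1−f)δ)/sin δ ≈ 0.604, b = sin(fδ)/sin δ ≈ 0.604.
p = a·p₁ + b·p₂ ≈ (0.121, 0.440, -0.890); φ = arcsin(p_z) ≈ -62.88°, λ = atan2(p_y, p_x) ≈ 74.65°.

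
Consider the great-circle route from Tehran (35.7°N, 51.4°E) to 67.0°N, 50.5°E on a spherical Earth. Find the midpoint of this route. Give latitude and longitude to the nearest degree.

≈ 51°N, 51°E

Write both endpoints as unit vectors p₁, p₂ with components (cos φ cos λ, cos φ sin λ, sin φ).
The central angle between the endpoints is δ = arccos(p₁·p₂) ≈ 0.546 rad (31.3°).
Interpolate at f = 1/2 with slerp weights a = sin((1−f)δ)/sin δ ≈ 0.519, b = sin(fδ)/sin δ ≈ 0.519.
p = a·p₁ + b·p₂ ≈ (0.392, 0.486, 0.781); φ = arcsin(p_z) ≈ 51.35°, λ = atan2(p_y, p_x) ≈ 51.11°.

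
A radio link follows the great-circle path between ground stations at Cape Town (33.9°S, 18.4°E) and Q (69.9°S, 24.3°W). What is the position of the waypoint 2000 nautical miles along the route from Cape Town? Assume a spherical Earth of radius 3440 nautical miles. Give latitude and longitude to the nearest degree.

The haversine formula gives a central angle δ ≈ 0.747 rad (42.8°) between the endpoints. The total great-circle distance is δ·R ≈ 0.747 × 3440 ≈ 2571 nmi, so the target fraction is f = 2000/2571 ≈ 0.778.
Interpolate at f ≈ 0.778 with slerp weights a = sin((1−f)δ)/sin δ ≈ 0.243, b = sin(fδ)/sin δ ≈ 0.808.
p = a·p₁ + b·p₂ ≈ (0.445, -0.051, -0.894); φ = arcsin(p_z) ≈ -63.42°, λ = atan2(p_y, p_x) ≈ -6.49°.

≈ (63°S, 6°W)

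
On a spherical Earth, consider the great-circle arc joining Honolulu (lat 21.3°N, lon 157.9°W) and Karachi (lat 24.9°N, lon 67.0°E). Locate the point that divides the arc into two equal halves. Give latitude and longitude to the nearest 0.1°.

≈ lat 48.1°N, lon 136.4°E

The haversine formula gives a central angle δ ≈ 2.033 rad (116.5°) between the endpoints.
Interpolate at f = 1/2 with slerp weights a = sin((1−f)δ)/sin δ ≈ 0.950, b = sin(fδ)/sin δ ≈ 0.950.
p = a·p₁ + b·p₂ ≈ (-0.483, 0.460, 0.745); φ = arcsin(p_z) ≈ 48.15°, λ = atan2(p_y, p_x) ≈ 136.41°.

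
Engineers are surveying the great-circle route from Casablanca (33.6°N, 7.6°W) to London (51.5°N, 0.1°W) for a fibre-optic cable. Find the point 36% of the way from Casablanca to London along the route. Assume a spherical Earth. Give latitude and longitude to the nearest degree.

≈ 40°N, 5°W

From cos δ = sin φ₁ sin φ₂ + cos φ₁ cos φ₂ cos Δλ, the central angle is δ ≈ 0.327 rad (18.7°).
Interpolate at f = 0.36 with slerp weights a = sin((1−f)δ)/sin δ ≈ 0.647, b = sin(fδ)/sin δ ≈ 0.366.
p = a·p₁ + b·p₂ ≈ (0.762, -0.072, 0.644); φ = arcsin(p_z) ≈ 40.10°, λ = atan2(p_y, p_x) ≈ -5.37°.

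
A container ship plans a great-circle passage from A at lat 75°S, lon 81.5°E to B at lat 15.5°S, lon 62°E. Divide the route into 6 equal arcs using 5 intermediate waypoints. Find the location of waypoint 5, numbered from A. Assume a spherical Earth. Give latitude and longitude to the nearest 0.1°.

≈ lat 25.5°S, lon 63.1°E

The haversine formula gives a central angle δ ≈ 1.055 rad (60.4°) between the endpoints.
Interpolate at f = 5/6 with slerp weights a = sin((1−f)δ)/sin δ ≈ 0.201, b = sin(fδ)/sin δ ≈ 0.885.
p = a·p₁ + b·p₂ ≈ (0.408, 0.805, -0.431); φ = arcsin(p_z) ≈ -25.52°, λ = atan2(p_y, p_x) ≈ 63.10°.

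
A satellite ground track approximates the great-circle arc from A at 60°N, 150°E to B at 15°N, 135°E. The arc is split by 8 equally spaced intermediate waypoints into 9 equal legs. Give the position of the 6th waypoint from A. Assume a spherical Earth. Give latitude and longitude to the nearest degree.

Convert each endpoint to a unit vector on the sphere (x = cos φ cos λ, y = cos φ sin λ, z = sin φ).
The central angle between the endpoints is δ = arccos(p₁·p₂) ≈ 0.808 rad (46.3°).
Interpolate at f = 6/9 with slerp weights a = sin((1−f)δ)/sin δ ≈ 0.368, b = sin(fδ)/sin δ ≈ 0.710.
p = a·p₁ + b·p₂ ≈ (-0.644, 0.577, 0.502); φ = arcsin(p_z) ≈ 30.16°, λ = atan2(p_y, p_x) ≈ 138.16°.

≈ 30°N, 138°E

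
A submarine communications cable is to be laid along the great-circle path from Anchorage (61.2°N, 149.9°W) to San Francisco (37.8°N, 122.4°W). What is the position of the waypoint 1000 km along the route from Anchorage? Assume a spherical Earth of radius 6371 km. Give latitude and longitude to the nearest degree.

≈ (55°N, 138°W)

From cos δ = sin φ₁ sin φ₂ + cos φ₁ cos φ₂ cos Δλ, the central angle is δ ≈ 0.506 rad (29.0°). The total great-circle distance is δ·R ≈ 0.506 × 6371 ≈ 3223 km, so the target fraction is f = 1000/3223 ≈ 0.310.
Interpolate at f ≈ 0.310 with slerp weights a = sin((1−f)δ)/sin δ ≈ 0.706, b = sin(fδ)/sin δ ≈ 0.323.
p = a·p₁ + b·p₂ ≈ (-0.431, -0.386, 0.816); φ = arcsin(p_z) ≈ 54.68°, λ = atan2(p_y, p_x) ≈ -138.15°.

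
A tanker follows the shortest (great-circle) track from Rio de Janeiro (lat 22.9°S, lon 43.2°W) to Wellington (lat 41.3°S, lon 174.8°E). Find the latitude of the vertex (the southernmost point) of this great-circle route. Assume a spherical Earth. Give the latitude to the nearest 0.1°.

The great circle lies in the plane with unit normal n̂ = (p₁ × p₂)/|p₁ × p₂|.
Here n̂_z ≈ -0.445; the vertex latitude is φ_max = arccos|n̂_z| ≈ 63.6°.
Check via Clairaut: cos φ_max = |cos φ₁| · sin C = cos(22.9°)·sin(151.1°) ≈ 0.445, again giving ≈ 63.6°.

≈ 63.6°S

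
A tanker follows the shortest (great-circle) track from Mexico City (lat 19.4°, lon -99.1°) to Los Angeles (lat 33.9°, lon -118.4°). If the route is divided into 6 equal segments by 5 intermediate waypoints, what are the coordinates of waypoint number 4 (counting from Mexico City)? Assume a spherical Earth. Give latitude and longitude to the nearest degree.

≈ lat 29°, lon -111°

Write both endpoints as unit vectors p₁, p₂ with components (cos φ cos λ, cos φ sin λ, sin φ).
The central angle between the endpoints is δ = arccos(p₁·p₂) ≈ 0.392 rad (22.5°).
Interpolate at f = 4/6 with slerp weights a = sin((1−f)δ)/sin δ ≈ 0.341, b = sin(fδ)/sin δ ≈ 0.676.
p = a·p₁ + b·p₂ ≈ (-0.318, -0.811, 0.490); φ = arcsin(p_z) ≈ 29.37°, λ = atan2(p_y, p_x) ≈ -111.39°.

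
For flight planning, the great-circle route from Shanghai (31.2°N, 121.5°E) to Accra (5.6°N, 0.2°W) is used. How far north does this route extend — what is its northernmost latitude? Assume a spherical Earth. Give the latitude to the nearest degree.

≈ 38°N

The great circle lies in the plane with unit normal n̂ = (p₁ × p₂)/|p₁ × p₂|.
Here n̂_z ≈ -0.789; the vertex latitude is φ_max = arccos|n̂_z| ≈ 37.9°.
Check via Clairaut: cos φ_max = |cos φ₁| · sin C = cos(31.2°)·sin(67.3°) ≈ 0.789, again giving ≈ 37.9°.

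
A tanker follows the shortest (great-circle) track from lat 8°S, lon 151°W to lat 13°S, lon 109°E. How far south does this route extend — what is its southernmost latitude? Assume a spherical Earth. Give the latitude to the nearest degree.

The great circle lies in the plane with unit normal n̂ = (p₁ × p₂)/|p₁ × p₂|.
Here n̂_z ≈ -0.959; the vertex latitude is φ_max = arccos|n̂_z| ≈ 16.4°.

≈ 16°S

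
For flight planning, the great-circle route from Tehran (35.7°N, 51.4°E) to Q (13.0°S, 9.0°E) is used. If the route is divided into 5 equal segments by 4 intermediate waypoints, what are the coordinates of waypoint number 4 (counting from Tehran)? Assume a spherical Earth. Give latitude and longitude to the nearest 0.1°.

Convert each endpoint to a unit vector on the sphere (x = cos φ cos λ, y = cos φ sin λ, z = sin φ).
The central angle between the endpoints is δ = arccos(p₁·p₂) ≈ 1.101 rad (63.1°).
Interpolate at f = 4/5 with slerp weights a = sin((1−f)δ)/sin δ ≈ 0.245, b = sin(fδ)/sin δ ≈ 0.865.
p = a·p₁ + b·p₂ ≈ (0.956, 0.287, -0.052); φ = arcsin(p_z) ≈ -2.96°, λ = atan2(p_y, p_x) ≈ 16.72°.

≈ (3.0°S, 16.7°E)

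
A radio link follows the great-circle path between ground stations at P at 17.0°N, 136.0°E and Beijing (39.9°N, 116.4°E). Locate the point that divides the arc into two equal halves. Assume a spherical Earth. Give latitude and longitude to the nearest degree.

≈ 29°N, 127°E

Write both endpoints as unit vectors p₁, p₂ with components (cos φ cos λ, cos φ sin λ, sin φ).
The central angle between the endpoints is δ = arccos(p₁·p₂) ≈ 0.498 rad (28.5°).
Interpolate at f = 1/2 with slerp weights a = sin((1−f)δ)/sin δ ≈ 0.516, b = sin(fδ)/sin δ ≈ 0.516.
p = a·p₁ + b·p₂ ≈ (-0.531, 0.697, 0.482); φ = arcsin(p_z) ≈ 28.80°, λ = atan2(p_y, p_x) ≈ 127.29°.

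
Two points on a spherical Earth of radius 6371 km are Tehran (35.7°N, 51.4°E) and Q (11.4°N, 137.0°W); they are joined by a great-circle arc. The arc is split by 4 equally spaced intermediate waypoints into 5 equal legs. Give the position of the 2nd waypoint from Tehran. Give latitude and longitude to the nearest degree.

≈ (81°N, 129°E)

Write both endpoints as unit vectors p₁, p₂ with components (cos φ cos λ, cos φ sin λ, sin φ).
The central angle between the endpoints is δ = arccos(p₁·p₂) ≈ 2.308 rad (132.2°).
Interpolate at f = 2/5 with slerp weights a = sin((1−f)δ)/sin δ ≈ 1.327, b = sin(fδ)/sin δ ≈ 1.077.
p = a·p₁ + b·p₂ ≈ (-0.100, 0.122, 0.987); φ = arcsin(p_z) ≈ 80.92°, λ = atan2(p_y, p_x) ≈ 129.21°.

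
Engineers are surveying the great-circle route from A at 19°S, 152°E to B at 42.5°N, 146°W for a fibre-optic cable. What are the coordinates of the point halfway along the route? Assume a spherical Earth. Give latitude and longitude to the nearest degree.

Write both endpoints as unit vectors p₁, p₂ with components (cos φ cos λ, cos φ sin λ, sin φ).
The central angle between the endpoints is δ = arccos(p₁·p₂) ≈ 1.463 rad (83.8°).
Interpolate at f = 1/2 with slerp weights a = sin((1−f)δ)/sin δ ≈ 0.672, b = sin(fδ)/sin δ ≈ 0.672.
p = a·p₁ + b·p₂ ≈ (-0.972, 0.021, 0.235); φ = arcsin(p_z) ≈ 13.60°, λ = atan2(p_y, p_x) ≈ 178.75°.

≈ 14°N, 179°E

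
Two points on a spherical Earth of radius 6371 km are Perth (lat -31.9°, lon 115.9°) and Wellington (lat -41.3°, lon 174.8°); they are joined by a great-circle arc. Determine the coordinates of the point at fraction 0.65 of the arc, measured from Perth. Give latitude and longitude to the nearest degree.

From cos δ = sin φ₁ sin φ₂ + cos φ₁ cos φ₂ cos Δλ, the central angle is δ ≈ 0.825 rad (47.3°).
Interpolate at f = 0.65 with slerp weights a = sin((1−f)δ)/sin δ ≈ 0.388, b = sin(fδ)/sin δ ≈ 0.696.
p = a·p₁ + b·p₂ ≈ (-0.664, 0.343, -0.664); φ = arcsin(p_z) ≈ -41.60°, λ = atan2(p_y, p_x) ≈ 152.66°.

≈ lat -42°, lon 153°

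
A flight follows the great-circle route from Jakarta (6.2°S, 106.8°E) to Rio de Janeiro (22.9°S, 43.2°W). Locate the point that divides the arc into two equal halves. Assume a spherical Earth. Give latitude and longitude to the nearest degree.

Write both endpoints as unit vectors p₁, p₂ with components (cos φ cos λ, cos φ sin λ, sin φ).
The central angle between the endpoints is δ = arccos(p₁·p₂) ≈ 2.420 rad (138.7°).
Interpolate at f = 1/2 with slerp weights a = sin((1−f)δ)/sin δ ≈ 1.417, b = sin(fδ)/sin δ ≈ 1.417.
p = a·p₁ + b·p₂ ≈ (0.544, 0.455, -0.705); φ = arcsin(p_z) ≈ -44.79°, λ = atan2(p_y, p_x) ≈ 39.89°.

≈ 45°S, 40°E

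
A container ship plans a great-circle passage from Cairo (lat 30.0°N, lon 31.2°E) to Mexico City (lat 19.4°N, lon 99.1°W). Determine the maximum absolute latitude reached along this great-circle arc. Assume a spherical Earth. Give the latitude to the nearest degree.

The great circle lies in the plane with unit normal n̂ = (p₁ × p₂)/|p₁ × p₂|.
Here n̂_z ≈ -0.668; the vertex latitude is φ_max = arccos|n̂_z| ≈ 48.1°.
Check via Clairaut: cos φ_max = |cos φ₁| · sin C = cos(30.0°)·sin(50.5°) ≈ 0.668, again giving ≈ 48.1°.

≈ 48°N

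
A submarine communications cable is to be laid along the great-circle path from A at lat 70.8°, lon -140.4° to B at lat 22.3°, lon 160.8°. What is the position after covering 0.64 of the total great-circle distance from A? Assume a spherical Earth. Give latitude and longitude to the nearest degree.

Convert each endpoint to a unit vector on the sphere (x = cos φ cos λ, y = cos φ sin λ, z = sin φ).
The central angle between the endpoints is δ = arccos(p₁·p₂) ≈ 1.029 rad (58.9°).
Interpolate at f = 0.64 with slerp weights a = sin((1−f)δ)/sin δ ≈ 0.422, b = sin(fδ)/sin δ ≈ 0.714.
p = a·p₁ + b·p₂ ≈ (-0.731, 0.129, 0.670); φ = arcsin(p_z) ≈ 42.07°, λ = atan2(p_y, p_x) ≈ 170.01°.

≈ lat 42°, lon 170°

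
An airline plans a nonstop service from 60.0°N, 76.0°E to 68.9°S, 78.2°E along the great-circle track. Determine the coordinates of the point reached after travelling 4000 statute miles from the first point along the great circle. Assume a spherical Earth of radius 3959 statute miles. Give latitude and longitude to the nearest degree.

Write both endpoints as unit vectors p₁, p₂ with components (cos φ cos λ, cos φ sin λ, sin φ).
The central angle between the endpoints is δ = arccos(p₁·p₂) ≈ 2.250 rad (128.9°). The total great-circle distance is δ·R ≈ 2.250 × 3959 ≈ 8907 mi, so the target fraction is f = 4000/8907 ≈ 0.449.
Interpolate at f ≈ 0.449 with slerp weights a = sin((1−f)δ)/sin δ ≈ 1.215, b = sin(fδ)/sin δ ≈ 1.089.
p = a·p₁ + b·p₂ ≈ (0.227, 0.973, 0.037); φ = arcsin(p_z) ≈ 2.11°, λ = atan2(p_y, p_x) ≈ 76.86°.

≈ 2°N, 77°E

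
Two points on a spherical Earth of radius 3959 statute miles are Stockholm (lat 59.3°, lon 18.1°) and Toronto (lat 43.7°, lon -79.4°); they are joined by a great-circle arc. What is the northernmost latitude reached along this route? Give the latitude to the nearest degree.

The great circle lies in the plane with unit normal n̂ = (p₁ × p₂)/|p₁ × p₂|.
Here n̂_z ≈ -0.437; the vertex latitude is φ_max = arccos|n̂_z| ≈ 64.1°.
Check via Clairaut: cos φ_max = |cos φ₁| · sin C = cos(59.3°)·sin(58.8°) ≈ 0.437, again giving ≈ 64.1°.

≈ 64°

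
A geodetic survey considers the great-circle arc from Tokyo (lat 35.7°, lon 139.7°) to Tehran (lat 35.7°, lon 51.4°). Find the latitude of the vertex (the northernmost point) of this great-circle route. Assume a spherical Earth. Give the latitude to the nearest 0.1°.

≈ 45.0°

The great circle lies in the plane with unit normal n̂ = (p₁ × p₂)/|p₁ × p₂|.
Here n̂_z ≈ -0.707; the vertex latitude is φ_max = arccos|n̂_z| ≈ 45.0°.
Check via Clairaut: cos φ_max = |cos φ₁| · sin C = cos(35.7°)·sin(60.5°) ≈ 0.707, again giving ≈ 45.0°.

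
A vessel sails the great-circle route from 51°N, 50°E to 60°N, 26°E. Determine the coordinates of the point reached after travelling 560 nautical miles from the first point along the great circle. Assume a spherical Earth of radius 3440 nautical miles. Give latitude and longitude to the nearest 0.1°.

≈ 56.8°N, 37.5°E

The haversine formula gives a central angle δ ≈ 0.282 rad (16.2°) between the endpoints. The total great-circle distance is δ·R ≈ 0.282 × 3440 ≈ 970 nmi, so the target fraction is f = 560/970 ≈ 0.577.
Interpolate at f ≈ 0.577 with slerp weights a = sin((1−f)δ)/sin δ ≈ 0.427, b = sin(fδ)/sin δ ≈ 0.582.
p = a·p₁ + b·p₂ ≈ (0.435, 0.334, 0.837); φ = arcsin(p_z) ≈ 56.77°, λ = atan2(p_y, p_x) ≈ 37.52°.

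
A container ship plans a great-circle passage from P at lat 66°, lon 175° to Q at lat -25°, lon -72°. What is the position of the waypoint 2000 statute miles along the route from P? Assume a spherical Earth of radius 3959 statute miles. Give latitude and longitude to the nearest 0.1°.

≈ lat 56.6°, lon -125.2°

Convert each endpoint to a unit vector on the sphere (x = cos φ cos λ, y = cos φ sin λ, z = sin φ).
The central angle between the endpoints is δ = arccos(p₁·p₂) ≈ 2.130 rad (122.0°). The total great-circle distance is δ·R ≈ 2.130 × 3959 ≈ 8431 mi, so the target fraction is f = 2000/8431 ≈ 0.237.
Interpolate at f ≈ 0.237 with slerp weights a = sin((1−f)δ)/sin δ ≈ 1.178, b = sin(fδ)/sin δ ≈ 0.571.
p = a·p₁ + b·p₂ ≈ (-0.317, -0.450, 0.835); φ = arcsin(p_z) ≈ 56.58°, λ = atan2(p_y, p_x) ≈ -125.18°.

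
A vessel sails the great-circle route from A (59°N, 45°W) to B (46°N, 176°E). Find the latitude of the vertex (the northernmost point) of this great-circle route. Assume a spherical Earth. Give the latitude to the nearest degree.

The great circle lies in the plane with unit normal n̂ = (p₁ × p₂)/|p₁ × p₂|.
Here n̂_z ≈ -0.250; the vertex latitude is φ_max = arccos|n̂_z| ≈ 75.5°.
Check via Clairaut: cos φ_max = |cos φ₁| · sin C = cos(59.0°)·sin(29.1°) ≈ 0.250, again giving ≈ 75.5°.

≈ 76°N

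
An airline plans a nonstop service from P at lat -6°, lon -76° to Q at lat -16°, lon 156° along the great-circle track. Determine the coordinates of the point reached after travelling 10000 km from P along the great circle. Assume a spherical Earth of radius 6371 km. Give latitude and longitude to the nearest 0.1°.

Convert each endpoint to a unit vector on the sphere (x = cos φ cos λ, y = cos φ sin λ, z = sin φ).
The central angle between the endpoints is δ = arccos(p₁·p₂) ≈ 2.165 rad (124.0°). The total great-circle distance is δ·R ≈ 2.165 × 6371 ≈ 13793 km, so the target fraction is f = 10000/13793 ≈ 0.725.
Interpolate at f ≈ 0.725 with slerp weights a = sin((1−f)δ)/sin δ ≈ 0.677, b = sin(fδ)/sin δ ≈ 1.207.
p = a·p₁ + b·p₂ ≈ (-0.897, -0.181, -0.403); φ = arcsin(p_z) ≈ -23.79°, λ = atan2(p_y, p_x) ≈ -168.58°.

≈ lat -23.8°, lon -168.6°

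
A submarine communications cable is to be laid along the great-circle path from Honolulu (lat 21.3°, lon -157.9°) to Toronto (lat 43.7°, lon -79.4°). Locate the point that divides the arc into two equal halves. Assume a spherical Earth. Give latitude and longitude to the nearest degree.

≈ lat 39°, lon -125°

Convert each endpoint to a unit vector on the sphere (x = cos φ cos λ, y = cos φ sin λ, z = sin φ).
The central angle between the endpoints is δ = arccos(p₁·p₂) ≈ 1.175 rad (67.3°).
Interpolate at f = 1/2 with slerp weights a = sin((1−f)δ)/sin δ ≈ 0.601, b = sin(fδ)/sin δ ≈ 0.601.
p = a·p₁ + b·p₂ ≈ (-0.439, -0.638, 0.633); φ = arcsin(p_z) ≈ 39.29°, λ = atan2(p_y, p_x) ≈ -124.53°.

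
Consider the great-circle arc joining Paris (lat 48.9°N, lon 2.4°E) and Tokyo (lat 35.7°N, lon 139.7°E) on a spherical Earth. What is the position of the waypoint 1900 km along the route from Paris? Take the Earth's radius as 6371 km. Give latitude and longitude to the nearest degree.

The haversine formula gives a central angle δ ≈ 1.523 rad (87.3°) between the endpoints. The total great-circle distance is δ·R ≈ 1.523 × 6371 ≈ 9705 km, so the target fraction is f = 1900/9705 ≈ 0.196.
Interpolate at f ≈ 0.196 with slerp weights a = sin((1−f)δ)/sin δ ≈ 0.942, b = sin(fδ)/sin δ ≈ 0.294.
p = a·p₁ + b·p₂ ≈ (0.436, 0.180, 0.881); φ = arcsin(p_z) ≈ 61.82°, λ = atan2(p_y, p_x) ≈ 22.46°.

≈ lat 62°N, lon 22°E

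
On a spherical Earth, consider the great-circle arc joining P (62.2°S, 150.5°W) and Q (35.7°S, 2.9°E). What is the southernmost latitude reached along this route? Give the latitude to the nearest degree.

≈ 80°S

The great circle lies in the plane with unit normal n̂ = (p₁ × p₂)/|p₁ × p₂|.
Here n̂_z ≈ +0.172; the vertex latitude is φ_max = arccos|n̂_z| ≈ 80.1°.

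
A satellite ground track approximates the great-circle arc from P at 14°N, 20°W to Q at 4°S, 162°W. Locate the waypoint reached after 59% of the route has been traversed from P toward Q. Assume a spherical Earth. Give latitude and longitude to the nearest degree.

≈ 13°N, 106°W

Write both endpoints as unit vectors p₁, p₂ with components (cos φ cos λ, cos φ sin λ, sin φ).
The central angle between the endpoints is δ = arccos(p₁·p₂) ≈ 2.465 rad (141.2°).
Interpolate at f = 0.59 with slerp weights a = sin((1−f)δ)/sin δ ≈ 1.353, b = sin(fδ)/sin δ ≈ 1.586.
p = a·p₁ + b·p₂ ≈ (-0.271, -0.938, 0.217); φ = arcsin(p_z) ≈ 12.51°, λ = atan2(p_y, p_x) ≈ -106.13°.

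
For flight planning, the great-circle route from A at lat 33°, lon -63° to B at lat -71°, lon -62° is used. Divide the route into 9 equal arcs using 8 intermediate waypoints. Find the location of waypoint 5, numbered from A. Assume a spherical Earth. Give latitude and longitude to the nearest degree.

Write both endpoints as unit vectors p₁, p₂ with components (cos φ cos λ, cos φ sin λ, sin φ).
The central angle between the endpoints is δ = arccos(p₁·p₂) ≈ 1.815 rad (104.0°).
Interpolate at f = 5/9 with slerp weights a = sin((1−f)δ)/sin δ ≈ 0.744, b = sin(fδ)/sin δ ≈ 0.872.
p = a·p₁ + b·p₂ ≈ (0.417, -0.807, -0.419); φ = arcsin(p_z) ≈ -24.78°, λ = atan2(p_y, p_x) ≈ -62.69°.

≈ lat -25°, lon -63°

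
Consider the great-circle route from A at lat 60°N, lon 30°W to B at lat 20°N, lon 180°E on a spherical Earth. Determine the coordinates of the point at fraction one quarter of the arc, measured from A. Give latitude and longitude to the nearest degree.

≈ lat 76°N, lon 83°W

Write both endpoints as unit vectors p₁, p₂ with components (cos φ cos λ, cos φ sin λ, sin φ).
The central angle between the endpoints is δ = arccos(p₁·p₂) ≈ 1.682 rad (96.4°).
Interpolate at f = 1/4 with slerp weights a = sin((1−f)δ)/sin δ ≈ 0.958, b = sin(fδ)/sin δ ≈ 0.411.
p = a·p₁ + b·p₂ ≈ (0.029, -0.240, 0.970); φ = arcsin(p_z) ≈ 76.03°, λ = atan2(p_y, p_x) ≈ -83.08°.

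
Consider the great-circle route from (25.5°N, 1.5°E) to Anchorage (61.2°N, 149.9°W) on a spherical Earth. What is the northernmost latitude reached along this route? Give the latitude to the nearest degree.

The great circle lies in the plane with unit normal n̂ = (p₁ × p₂)/|p₁ × p₂|.
Here n̂_z ≈ -0.208; the vertex latitude is φ_max = arccos|n̂_z| ≈ 78.0°.
Check via Clairaut: cos φ_max = |cos φ₁| · sin C = cos(25.5°)·sin(13.3°) ≈ 0.208, again giving ≈ 78.0°.

≈ 78°N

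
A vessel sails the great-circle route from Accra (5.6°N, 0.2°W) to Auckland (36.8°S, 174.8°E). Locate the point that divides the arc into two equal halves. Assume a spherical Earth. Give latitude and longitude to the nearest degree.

From cos δ = sin φ₁ sin φ₂ + cos φ₁ cos φ₂ cos Δλ, the central angle is δ ≈ 2.591 rad (148.5°).
Interpolate at f = 1/2 with slerp weights a = sin((1−f)δ)/sin δ ≈ 1.840, b = sin(fδ)/sin δ ≈ 1.840.
p = a·p₁ + b·p₂ ≈ (0.364, 0.127, -0.923); φ = arcsin(p_z) ≈ -67.32°, λ = atan2(p_y, p_x) ≈ 19.26°.

≈ (67°S, 19°E)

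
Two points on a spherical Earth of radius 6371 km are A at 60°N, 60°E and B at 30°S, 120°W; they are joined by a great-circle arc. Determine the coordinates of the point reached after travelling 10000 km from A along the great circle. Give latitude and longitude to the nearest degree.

≈ 30°N, 120°W

Convert each endpoint to a unit vector on the sphere (x = cos φ cos λ, y = cos φ sin λ, z = sin φ).
The central angle between the endpoints is δ = arccos(p₁·p₂) ≈ 2.618 rad (150.0°). The total great-circle distance is δ·R ≈ 2.618 × 6371 ≈ 16679 km, so the target fraction is f = 10000/16679 ≈ 0.600.
Interpolate at f ≈ 0.600 with slerp weights a = sin((1−f)δ)/sin δ ≈ 1.733, b = sin(fδ)/sin δ ≈ 2.000.
p = a·p₁ + b·p₂ ≈ (-0.433, -0.749, 0.501); φ = arcsin(p_z) ≈ 30.07°, λ = atan2(p_y, p_x) ≈ -120.00°.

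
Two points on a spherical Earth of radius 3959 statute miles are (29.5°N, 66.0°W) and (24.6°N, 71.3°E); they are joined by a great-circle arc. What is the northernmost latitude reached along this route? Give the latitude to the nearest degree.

The great circle lies in the plane with unit normal n̂ = (p₁ × p₂)/|p₁ × p₂|.
Here n̂_z ≈ +0.579; the vertex latitude is φ_max = arccos|n̂_z| ≈ 54.6°.
Check via Clairaut: cos φ_max = |cos φ₁| · sin C = cos(29.5°)·sin(41.7°) ≈ 0.579, again giving ≈ 54.6°.

≈ 55°N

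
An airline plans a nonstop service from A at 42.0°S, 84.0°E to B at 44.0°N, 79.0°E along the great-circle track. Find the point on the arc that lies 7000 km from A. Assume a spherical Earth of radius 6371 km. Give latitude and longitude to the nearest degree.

The haversine formula gives a central angle δ ≈ 1.503 rad (86.1°) between the endpoints. The total great-circle distance is δ·R ≈ 1.503 × 6371 ≈ 9576 km, so the target fraction is f = 7000/9576 ≈ 0.731.
Interpolate at f ≈ 0.731 with slerp weights a = sin((1−f)δ)/sin δ ≈ 0.394, b = sin(fδ)/sin δ ≈ 0.893.
p = a·p₁ + b·p₂ ≈ (0.153, 0.922, 0.356); φ = arcsin(p_z) ≈ 20.87°, λ = atan2(p_y, p_x) ≈ 80.57°.

≈ 21°N, 81°E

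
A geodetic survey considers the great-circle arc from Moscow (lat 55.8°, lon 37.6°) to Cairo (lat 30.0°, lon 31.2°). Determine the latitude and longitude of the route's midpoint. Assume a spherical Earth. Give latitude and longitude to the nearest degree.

From cos δ = sin φ₁ sin φ₂ + cos φ₁ cos φ₂ cos Δλ, the central angle is δ ≈ 0.457 rad (26.2°).
Interpolate at f = 1/2 with slerp weights a = sin((1−f)δ)/sin δ ≈ 0.513, b = sin(fδ)/sin δ ≈ 0.513.
p = a·p₁ + b·p₂ ≈ (0.609, 0.406, 0.681); φ = arcsin(p_z) ≈ 42.94°, λ = atan2(p_y, p_x) ≈ 33.72°.

≈ lat 43°, lon 34°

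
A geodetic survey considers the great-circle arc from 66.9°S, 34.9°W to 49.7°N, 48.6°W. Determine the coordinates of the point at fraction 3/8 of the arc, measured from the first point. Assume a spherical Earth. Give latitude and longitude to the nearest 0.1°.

≈ 23.3°S, 42.4°W

Convert each endpoint to a unit vector on the sphere (x = cos φ cos λ, y = cos φ sin λ, z = sin φ).
The central angle between the endpoints is δ = arccos(p₁·p₂) ≈ 2.043 rad (117.1°).
Interpolate at f = 3/8 with slerp weights a = sin((1−f)δ)/sin δ ≈ 1.075, b = sin(fδ)/sin δ ≈ 0.779.
p = a·p₁ + b·p₂ ≈ (0.679, -0.619, -0.395); φ = arcsin(p_z) ≈ -23.25°, λ = atan2(p_y, p_x) ≈ -42.36°.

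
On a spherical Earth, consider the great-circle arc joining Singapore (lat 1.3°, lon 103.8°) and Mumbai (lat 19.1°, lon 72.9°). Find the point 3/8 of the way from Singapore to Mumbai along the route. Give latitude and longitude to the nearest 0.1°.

Write both endpoints as unit vectors p₁, p₂ with components (cos φ cos λ, cos φ sin λ, sin φ).
The central angle between the endpoints is δ = arccos(p₁·p₂) ≈ 0.613 rad (35.1°).
Interpolate at f = 3/8 with slerp weights a = sin((1−f)δ)/sin δ ≈ 0.650, b = sin(fδ)/sin δ ≈ 0.396.
p = a·p₁ + b·p₂ ≈ (-0.045, 0.989, 0.144); φ = arcsin(p_z) ≈ 8.30°, λ = atan2(p_y, p_x) ≈ 92.60°.

≈ lat 8.3°, lon 92.6°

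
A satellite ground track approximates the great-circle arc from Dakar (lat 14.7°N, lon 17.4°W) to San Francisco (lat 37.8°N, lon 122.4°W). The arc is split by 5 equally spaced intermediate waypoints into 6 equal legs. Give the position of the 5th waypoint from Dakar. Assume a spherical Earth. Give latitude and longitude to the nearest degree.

≈ lat 42°N, lon 103°W

Convert each endpoint to a unit vector on the sphere (x = cos φ cos λ, y = cos φ sin λ, z = sin φ).
The central angle between the endpoints is δ = arccos(p₁·p₂) ≈ 1.613 rad (92.4°).
Interpolate at f = 5/6 with slerp weights a = sin((1−f)δ)/sin δ ≈ 0.266, b = sin(fδ)/sin δ ≈ 0.975.
p = a·p₁ + b·p₂ ≈ (-0.168, -0.728, 0.665); φ = arcsin(p_z) ≈ 41.70°, λ = atan2(p_y, p_x) ≈ -102.97°.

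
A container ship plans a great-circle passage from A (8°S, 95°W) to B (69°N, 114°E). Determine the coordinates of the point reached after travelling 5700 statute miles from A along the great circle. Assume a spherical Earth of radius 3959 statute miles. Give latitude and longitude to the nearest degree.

Convert each endpoint to a unit vector on the sphere (x = cos φ cos λ, y = cos φ sin λ, z = sin φ).
The central angle between the endpoints is δ = arccos(p₁·p₂) ≈ 2.027 rad (116.1°). The total great-circle distance is δ·R ≈ 2.027 × 3959 ≈ 8024 mi, so the target fraction is f = 5700/8024 ≈ 0.710.
Interpolate at f ≈ 0.710 with slerp weights a = sin((1−f)δ)/sin δ ≈ 0.617, b = sin(fδ)/sin δ ≈ 1.104.
p = a·p₁ + b·p₂ ≈ (-0.214, -0.247, 0.945); φ = arcsin(p_z) ≈ 70.92°, λ = atan2(p_y, p_x) ≈ -130.93°.

≈ (71°N, 131°W)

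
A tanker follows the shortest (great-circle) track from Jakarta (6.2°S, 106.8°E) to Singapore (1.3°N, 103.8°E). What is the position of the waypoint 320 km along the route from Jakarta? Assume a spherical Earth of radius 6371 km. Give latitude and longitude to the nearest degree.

Write both endpoints as unit vectors p₁, p₂ with components (cos φ cos λ, cos φ sin λ, sin φ).
The central angle between the endpoints is δ = arccos(p₁·p₂) ≈ 0.141 rad (8.1°). The total great-circle distance is δ·R ≈ 0.141 × 6371 ≈ 898 km, so the target fraction is f = 320/898 ≈ 0.356.
Interpolate at f ≈ 0.356 with slerp weights a = sin((1−f)δ)/sin δ ≈ 0.645, b = sin(fδ)/sin δ ≈ 0.357.
p = a·p₁ + b·p₂ ≈ (-0.271, 0.961, -0.062); φ = arcsin(p_z) ≈ -3.53°, λ = atan2(p_y, p_x) ≈ 105.73°.

≈ 4°S, 106°E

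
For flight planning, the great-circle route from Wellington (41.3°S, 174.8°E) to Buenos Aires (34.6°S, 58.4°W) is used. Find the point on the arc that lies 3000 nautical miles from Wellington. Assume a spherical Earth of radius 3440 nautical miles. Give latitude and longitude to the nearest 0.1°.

From cos δ = sin φ₁ sin φ₂ + cos φ₁ cos φ₂ cos Δλ, the central angle is δ ≈ 1.566 rad (89.8°). The total great-circle distance is δ·R ≈ 1.566 × 3440 ≈ 5389 nmi, so the target fraction is f = 3000/5389 ≈ 0.557.
Interpolate at f ≈ 0.557 with slerp weights a = sin((1−f)δ)/sin δ ≈ 0.640, b = sin(fδ)/sin δ ≈ 0.766.
p = a·p₁ + b·p₂ ≈ (-0.149, -0.493, -0.857); φ = arcsin(p_z) ≈ -59.00°, λ = atan2(p_y, p_x) ≈ -106.76°.

≈ (59.0°S, 106.8°W)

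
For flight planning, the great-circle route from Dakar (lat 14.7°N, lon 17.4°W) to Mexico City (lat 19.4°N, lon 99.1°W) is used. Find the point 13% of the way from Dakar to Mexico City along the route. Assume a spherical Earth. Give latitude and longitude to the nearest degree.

≈ lat 17°N, lon 27°W

Write both endpoints as unit vectors p₁, p₂ with components (cos φ cos λ, cos φ sin λ, sin φ).
The central angle between the endpoints is δ = arccos(p₁·p₂) ≈ 1.353 rad (77.5°).
Interpolate at f = 0.13 with slerp weights a = sin((1−f)δ)/sin δ ≈ 0.946, b = sin(fδ)/sin δ ≈ 0.179.
p = a·p₁ + b·p₂ ≈ (0.846, -0.441, 0.300); φ = arcsin(p_z) ≈ 17.43°, λ = atan2(p_y, p_x) ≈ -27.50°.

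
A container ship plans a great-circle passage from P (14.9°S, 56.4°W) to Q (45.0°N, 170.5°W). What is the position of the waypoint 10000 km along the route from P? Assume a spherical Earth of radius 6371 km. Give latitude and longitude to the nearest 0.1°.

Write both endpoints as unit vectors p₁, p₂ with components (cos φ cos λ, cos φ sin λ, sin φ).
The central angle between the endpoints is δ = arccos(p₁·p₂) ≈ 2.050 rad (117.4°). The total great-circle distance is δ·R ≈ 2.050 × 6371 ≈ 13059 km, so the target fraction is f = 10000/13059 ≈ 0.766.
Interpolate at f ≈ 0.766 with slerp weights a = sin((1−f)δ)/sin δ ≈ 0.520, b = sin(fδ)/sin δ ≈ 1.127.
p = a·p₁ + b·p₂ ≈ (-0.507, -0.550, 0.663); φ = arcsin(p_z) ≈ 41.52°, λ = atan2(p_y, p_x) ≈ -132.68°.

≈ (41.5°N, 132.7°W)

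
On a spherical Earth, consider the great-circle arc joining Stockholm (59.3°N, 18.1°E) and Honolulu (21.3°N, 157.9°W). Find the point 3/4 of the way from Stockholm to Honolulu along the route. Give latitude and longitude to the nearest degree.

≈ 46°N, 157°W

Convert each endpoint to a unit vector on the sphere (x = cos φ cos λ, y = cos φ sin λ, z = sin φ).
The central angle between the endpoints is δ = arccos(p₁·p₂) ≈ 1.734 rad (99.3°).
Interpolate at f = 3/4 with slerp weights a = sin((1−f)δ)/sin δ ≈ 0.426, b = sin(fδ)/sin δ ≈ 0.977.
p = a·p₁ + b·p₂ ≈ (-0.636, -0.275, 0.721); φ = arcsin(p_z) ≈ 46.11°, λ = atan2(p_y, p_x) ≈ -156.65°.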